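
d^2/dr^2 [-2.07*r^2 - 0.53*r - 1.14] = -4.14000000000000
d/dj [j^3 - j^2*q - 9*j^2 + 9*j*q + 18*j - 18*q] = 3*j^2 - 2*j*q - 18*j + 9*q + 18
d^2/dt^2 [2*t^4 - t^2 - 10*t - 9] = 24*t^2 - 2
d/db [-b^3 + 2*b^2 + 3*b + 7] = -3*b^2 + 4*b + 3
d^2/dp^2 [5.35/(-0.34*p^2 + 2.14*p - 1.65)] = (1.23692*p^2 - 7.78532*p - 5.35*(0.68*p - 2.14)*(1.36*p - 4.28) + 6.0027)/(0.34*p^2 - 2.14*p + 1.65)^3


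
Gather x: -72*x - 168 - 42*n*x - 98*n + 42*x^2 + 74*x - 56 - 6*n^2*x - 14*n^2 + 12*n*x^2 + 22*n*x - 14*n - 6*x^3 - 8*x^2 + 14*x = -14*n^2 - 112*n - 6*x^3 + x^2*(12*n + 34) + x*(-6*n^2 - 20*n + 16) - 224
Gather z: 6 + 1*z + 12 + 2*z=3*z + 18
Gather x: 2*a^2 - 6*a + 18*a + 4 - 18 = 2*a^2 + 12*a - 14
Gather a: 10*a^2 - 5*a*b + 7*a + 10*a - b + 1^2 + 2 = 10*a^2 + a*(17 - 5*b) - b + 3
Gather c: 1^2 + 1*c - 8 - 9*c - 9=-8*c - 16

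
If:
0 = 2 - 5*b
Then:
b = 2/5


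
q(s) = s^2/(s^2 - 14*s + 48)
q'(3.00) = 0.72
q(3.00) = 0.60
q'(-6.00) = -0.04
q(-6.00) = 0.21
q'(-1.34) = -0.03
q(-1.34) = 0.03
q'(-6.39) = -0.04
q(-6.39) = 0.23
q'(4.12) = 2.97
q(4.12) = 2.33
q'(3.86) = 2.06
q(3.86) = 1.68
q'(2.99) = 0.71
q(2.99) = 0.59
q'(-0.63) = -0.02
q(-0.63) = 0.01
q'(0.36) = 0.02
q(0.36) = 0.00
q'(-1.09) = -0.03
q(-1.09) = 0.02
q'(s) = s^2*(14 - 2*s)/(s^2 - 14*s + 48)^2 + 2*s/(s^2 - 14*s + 48) = 2*s*(s^2 - s*(s - 7) - 14*s + 48)/(s^2 - 14*s + 48)^2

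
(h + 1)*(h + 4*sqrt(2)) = h^2 + h + 4*sqrt(2)*h + 4*sqrt(2)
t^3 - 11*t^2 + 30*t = t*(t - 6)*(t - 5)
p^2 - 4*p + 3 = (p - 3)*(p - 1)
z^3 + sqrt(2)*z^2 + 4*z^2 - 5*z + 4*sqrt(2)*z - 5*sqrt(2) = (z - 1)*(z + 5)*(z + sqrt(2))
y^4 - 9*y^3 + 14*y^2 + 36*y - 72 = (y - 6)*(y - 3)*(y - 2)*(y + 2)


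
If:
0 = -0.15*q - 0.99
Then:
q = -6.60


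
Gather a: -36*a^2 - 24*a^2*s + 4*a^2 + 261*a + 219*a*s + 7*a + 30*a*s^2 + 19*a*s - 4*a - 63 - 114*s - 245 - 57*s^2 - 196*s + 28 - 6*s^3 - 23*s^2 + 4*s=a^2*(-24*s - 32) + a*(30*s^2 + 238*s + 264) - 6*s^3 - 80*s^2 - 306*s - 280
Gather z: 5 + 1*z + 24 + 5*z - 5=6*z + 24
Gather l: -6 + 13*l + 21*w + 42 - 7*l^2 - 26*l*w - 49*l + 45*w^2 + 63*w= -7*l^2 + l*(-26*w - 36) + 45*w^2 + 84*w + 36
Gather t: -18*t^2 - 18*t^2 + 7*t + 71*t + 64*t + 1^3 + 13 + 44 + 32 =-36*t^2 + 142*t + 90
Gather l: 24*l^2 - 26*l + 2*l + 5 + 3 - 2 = 24*l^2 - 24*l + 6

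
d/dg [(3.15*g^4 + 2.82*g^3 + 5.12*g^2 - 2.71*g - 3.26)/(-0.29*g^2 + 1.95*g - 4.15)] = (-1.827*g^5 + 17.6097*g^4 - 41.292*g^3 - 25.9109*g^2 - 44.3868*g + 17.6035)/(0.0841*g^4 - 1.131*g^3 + 6.2095*g^2 - 16.185*g + 17.2225)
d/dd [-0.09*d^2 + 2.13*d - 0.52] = 2.13 - 0.18*d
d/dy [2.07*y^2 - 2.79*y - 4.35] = 4.14*y - 2.79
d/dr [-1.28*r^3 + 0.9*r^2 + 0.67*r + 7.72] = -3.84*r^2 + 1.8*r + 0.67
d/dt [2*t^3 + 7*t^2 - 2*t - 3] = 6*t^2 + 14*t - 2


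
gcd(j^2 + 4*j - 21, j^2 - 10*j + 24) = 1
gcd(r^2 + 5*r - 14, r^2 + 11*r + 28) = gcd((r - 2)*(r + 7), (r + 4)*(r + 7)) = r + 7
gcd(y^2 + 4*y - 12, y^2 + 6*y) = y + 6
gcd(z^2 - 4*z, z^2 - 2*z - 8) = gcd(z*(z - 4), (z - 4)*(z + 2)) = z - 4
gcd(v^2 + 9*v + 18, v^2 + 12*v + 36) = v + 6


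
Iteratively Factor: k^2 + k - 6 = (k + 3)*(k - 2)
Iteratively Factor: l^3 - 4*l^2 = (l)*(l^2 - 4*l) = l^2*(l - 4)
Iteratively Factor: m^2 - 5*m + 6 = (m - 2)*(m - 3)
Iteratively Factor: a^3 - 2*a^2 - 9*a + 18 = (a - 3)*(a^2 + a - 6) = (a - 3)*(a - 2)*(a + 3)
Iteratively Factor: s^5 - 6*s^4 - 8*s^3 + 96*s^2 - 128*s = (s - 4)*(s^4 - 2*s^3 - 16*s^2 + 32*s) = (s - 4)*(s + 4)*(s^3 - 6*s^2 + 8*s) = (s - 4)*(s - 2)*(s + 4)*(s^2 - 4*s) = (s - 4)^2*(s - 2)*(s + 4)*(s)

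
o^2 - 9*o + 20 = (o - 5)*(o - 4)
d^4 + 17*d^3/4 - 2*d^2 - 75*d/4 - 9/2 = (d - 2)*(d + 1/4)*(d + 3)^2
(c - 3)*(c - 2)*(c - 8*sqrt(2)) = c^3 - 8*sqrt(2)*c^2 - 5*c^2 + 6*c + 40*sqrt(2)*c - 48*sqrt(2)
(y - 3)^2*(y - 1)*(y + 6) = y^4 - y^3 - 27*y^2 + 81*y - 54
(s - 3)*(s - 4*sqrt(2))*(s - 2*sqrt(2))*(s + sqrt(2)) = s^4 - 5*sqrt(2)*s^3 - 3*s^3 + 4*s^2 + 15*sqrt(2)*s^2 - 12*s + 16*sqrt(2)*s - 48*sqrt(2)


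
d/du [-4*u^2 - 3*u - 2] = -8*u - 3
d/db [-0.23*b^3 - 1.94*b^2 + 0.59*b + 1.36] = -0.69*b^2 - 3.88*b + 0.59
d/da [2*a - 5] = 2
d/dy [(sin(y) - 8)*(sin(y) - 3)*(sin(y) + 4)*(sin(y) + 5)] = 2*(2*sin(y)^3 - 3*sin(y)^2 - 55*sin(y) - 2)*cos(y)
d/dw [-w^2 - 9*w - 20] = -2*w - 9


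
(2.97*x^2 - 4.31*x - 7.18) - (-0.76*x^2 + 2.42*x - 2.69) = 3.73*x^2 - 6.73*x - 4.49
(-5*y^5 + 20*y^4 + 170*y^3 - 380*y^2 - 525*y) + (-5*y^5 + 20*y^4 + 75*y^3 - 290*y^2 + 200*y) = -10*y^5 + 40*y^4 + 245*y^3 - 670*y^2 - 325*y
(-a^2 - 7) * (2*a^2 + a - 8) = -2*a^4 - a^3 - 6*a^2 - 7*a + 56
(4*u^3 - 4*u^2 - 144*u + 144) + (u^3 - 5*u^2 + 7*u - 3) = 5*u^3 - 9*u^2 - 137*u + 141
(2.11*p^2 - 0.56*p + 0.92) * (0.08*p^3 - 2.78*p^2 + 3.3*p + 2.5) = 0.1688*p^5 - 5.9106*p^4 + 8.5934*p^3 + 0.8694*p^2 + 1.636*p + 2.3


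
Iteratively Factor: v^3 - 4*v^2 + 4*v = (v)*(v^2 - 4*v + 4) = v*(v - 2)*(v - 2)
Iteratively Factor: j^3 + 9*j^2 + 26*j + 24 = (j + 2)*(j^2 + 7*j + 12) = (j + 2)*(j + 4)*(j + 3)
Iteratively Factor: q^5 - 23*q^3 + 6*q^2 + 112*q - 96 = (q - 4)*(q^4 + 4*q^3 - 7*q^2 - 22*q + 24) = (q - 4)*(q + 4)*(q^3 - 7*q + 6) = (q - 4)*(q - 1)*(q + 4)*(q^2 + q - 6) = (q - 4)*(q - 1)*(q + 3)*(q + 4)*(q - 2)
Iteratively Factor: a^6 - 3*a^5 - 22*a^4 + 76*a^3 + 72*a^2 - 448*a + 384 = (a - 2)*(a^5 - a^4 - 24*a^3 + 28*a^2 + 128*a - 192) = (a - 2)*(a + 4)*(a^4 - 5*a^3 - 4*a^2 + 44*a - 48) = (a - 2)^2*(a + 4)*(a^3 - 3*a^2 - 10*a + 24) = (a - 2)^2*(a + 3)*(a + 4)*(a^2 - 6*a + 8) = (a - 4)*(a - 2)^2*(a + 3)*(a + 4)*(a - 2)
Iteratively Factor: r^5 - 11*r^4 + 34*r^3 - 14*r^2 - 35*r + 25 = (r - 5)*(r^4 - 6*r^3 + 4*r^2 + 6*r - 5) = (r - 5)*(r - 1)*(r^3 - 5*r^2 - r + 5) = (r - 5)^2*(r - 1)*(r^2 - 1) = (r - 5)^2*(r - 1)^2*(r + 1)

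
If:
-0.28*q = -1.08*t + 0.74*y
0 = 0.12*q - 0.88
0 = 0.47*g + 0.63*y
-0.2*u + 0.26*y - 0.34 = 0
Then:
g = -1.34042553191489*y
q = 7.33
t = 0.685185185185185*y + 1.90123456790123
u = 1.3*y - 1.7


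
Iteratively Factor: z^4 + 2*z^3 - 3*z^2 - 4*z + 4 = (z - 1)*(z^3 + 3*z^2 - 4) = (z - 1)^2*(z^2 + 4*z + 4) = (z - 1)^2*(z + 2)*(z + 2)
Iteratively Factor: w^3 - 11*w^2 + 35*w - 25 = (w - 5)*(w^2 - 6*w + 5) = (w - 5)^2*(w - 1)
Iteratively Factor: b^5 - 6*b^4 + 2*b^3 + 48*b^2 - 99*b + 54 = (b - 2)*(b^4 - 4*b^3 - 6*b^2 + 36*b - 27) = (b - 2)*(b - 1)*(b^3 - 3*b^2 - 9*b + 27) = (b - 3)*(b - 2)*(b - 1)*(b^2 - 9) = (b - 3)^2*(b - 2)*(b - 1)*(b + 3)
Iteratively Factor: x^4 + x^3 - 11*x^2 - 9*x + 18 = (x - 1)*(x^3 + 2*x^2 - 9*x - 18) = (x - 3)*(x - 1)*(x^2 + 5*x + 6) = (x - 3)*(x - 1)*(x + 2)*(x + 3)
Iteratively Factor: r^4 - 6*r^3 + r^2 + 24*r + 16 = (r + 1)*(r^3 - 7*r^2 + 8*r + 16) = (r - 4)*(r + 1)*(r^2 - 3*r - 4) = (r - 4)^2*(r + 1)*(r + 1)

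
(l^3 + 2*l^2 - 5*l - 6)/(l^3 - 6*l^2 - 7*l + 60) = (l^2 - l - 2)/(l^2 - 9*l + 20)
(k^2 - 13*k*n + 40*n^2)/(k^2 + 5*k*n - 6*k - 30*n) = (k^2 - 13*k*n + 40*n^2)/(k^2 + 5*k*n - 6*k - 30*n)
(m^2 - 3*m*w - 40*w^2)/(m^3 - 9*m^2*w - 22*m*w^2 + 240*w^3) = 1/(m - 6*w)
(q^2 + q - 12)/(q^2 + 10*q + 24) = (q - 3)/(q + 6)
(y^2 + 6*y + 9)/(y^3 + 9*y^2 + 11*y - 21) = (y + 3)/(y^2 + 6*y - 7)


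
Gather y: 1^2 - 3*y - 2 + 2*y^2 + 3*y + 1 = 2*y^2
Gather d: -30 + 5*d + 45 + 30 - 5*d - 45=0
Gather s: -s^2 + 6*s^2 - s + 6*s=5*s^2 + 5*s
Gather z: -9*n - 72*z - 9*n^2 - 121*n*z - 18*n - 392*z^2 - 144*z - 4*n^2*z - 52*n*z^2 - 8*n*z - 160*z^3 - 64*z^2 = -9*n^2 - 27*n - 160*z^3 + z^2*(-52*n - 456) + z*(-4*n^2 - 129*n - 216)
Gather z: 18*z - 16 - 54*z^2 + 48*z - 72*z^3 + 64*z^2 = -72*z^3 + 10*z^2 + 66*z - 16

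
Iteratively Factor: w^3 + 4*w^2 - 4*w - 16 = (w - 2)*(w^2 + 6*w + 8) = (w - 2)*(w + 2)*(w + 4)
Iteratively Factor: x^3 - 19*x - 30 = (x + 2)*(x^2 - 2*x - 15) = (x - 5)*(x + 2)*(x + 3)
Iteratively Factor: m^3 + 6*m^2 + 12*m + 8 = (m + 2)*(m^2 + 4*m + 4) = (m + 2)^2*(m + 2)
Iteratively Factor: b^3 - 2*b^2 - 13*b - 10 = (b + 2)*(b^2 - 4*b - 5) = (b + 1)*(b + 2)*(b - 5)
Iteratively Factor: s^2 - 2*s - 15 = (s - 5)*(s + 3)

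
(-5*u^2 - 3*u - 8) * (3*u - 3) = -15*u^3 + 6*u^2 - 15*u + 24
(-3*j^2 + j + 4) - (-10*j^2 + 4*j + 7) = 7*j^2 - 3*j - 3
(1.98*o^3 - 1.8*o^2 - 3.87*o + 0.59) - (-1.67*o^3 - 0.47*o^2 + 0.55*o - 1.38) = 3.65*o^3 - 1.33*o^2 - 4.42*o + 1.97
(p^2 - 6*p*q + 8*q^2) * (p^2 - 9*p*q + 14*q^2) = p^4 - 15*p^3*q + 76*p^2*q^2 - 156*p*q^3 + 112*q^4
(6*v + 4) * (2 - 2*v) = -12*v^2 + 4*v + 8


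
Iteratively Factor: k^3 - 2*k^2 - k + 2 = (k + 1)*(k^2 - 3*k + 2) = (k - 1)*(k + 1)*(k - 2)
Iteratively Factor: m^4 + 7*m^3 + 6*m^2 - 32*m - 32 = (m + 1)*(m^3 + 6*m^2 - 32) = (m + 1)*(m + 4)*(m^2 + 2*m - 8) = (m - 2)*(m + 1)*(m + 4)*(m + 4)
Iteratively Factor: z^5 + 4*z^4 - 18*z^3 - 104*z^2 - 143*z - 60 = (z + 4)*(z^4 - 18*z^2 - 32*z - 15) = (z + 1)*(z + 4)*(z^3 - z^2 - 17*z - 15) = (z + 1)*(z + 3)*(z + 4)*(z^2 - 4*z - 5) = (z + 1)^2*(z + 3)*(z + 4)*(z - 5)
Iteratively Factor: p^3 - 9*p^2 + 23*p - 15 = (p - 3)*(p^2 - 6*p + 5) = (p - 5)*(p - 3)*(p - 1)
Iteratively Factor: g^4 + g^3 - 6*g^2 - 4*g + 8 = (g - 1)*(g^3 + 2*g^2 - 4*g - 8) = (g - 2)*(g - 1)*(g^2 + 4*g + 4) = (g - 2)*(g - 1)*(g + 2)*(g + 2)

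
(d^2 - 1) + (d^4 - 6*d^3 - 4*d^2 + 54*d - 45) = d^4 - 6*d^3 - 3*d^2 + 54*d - 46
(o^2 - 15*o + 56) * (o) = o^3 - 15*o^2 + 56*o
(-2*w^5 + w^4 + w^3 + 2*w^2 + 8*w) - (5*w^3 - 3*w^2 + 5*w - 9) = -2*w^5 + w^4 - 4*w^3 + 5*w^2 + 3*w + 9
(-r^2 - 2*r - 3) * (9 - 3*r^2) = 3*r^4 + 6*r^3 - 18*r - 27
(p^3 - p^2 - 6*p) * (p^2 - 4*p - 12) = p^5 - 5*p^4 - 14*p^3 + 36*p^2 + 72*p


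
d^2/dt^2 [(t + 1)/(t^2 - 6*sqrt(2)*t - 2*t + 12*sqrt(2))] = 2*(4*(t + 1)*(-t + 1 + 3*sqrt(2))^2 + (-3*t + 1 + 6*sqrt(2))*(t^2 - 6*sqrt(2)*t - 2*t + 12*sqrt(2)))/(t^2 - 6*sqrt(2)*t - 2*t + 12*sqrt(2))^3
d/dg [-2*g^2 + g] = 1 - 4*g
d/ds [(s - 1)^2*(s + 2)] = 3*s^2 - 3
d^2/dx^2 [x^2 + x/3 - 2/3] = 2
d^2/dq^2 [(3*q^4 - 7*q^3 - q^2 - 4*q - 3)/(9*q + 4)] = 2*(729*q^4 + 297*q^3 - 468*q^2 - 336*q - 115)/(729*q^3 + 972*q^2 + 432*q + 64)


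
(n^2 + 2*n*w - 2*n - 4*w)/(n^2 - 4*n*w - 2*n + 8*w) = (-n - 2*w)/(-n + 4*w)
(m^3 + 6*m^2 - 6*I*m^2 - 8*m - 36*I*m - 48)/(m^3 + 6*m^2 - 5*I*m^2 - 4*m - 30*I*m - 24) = (m - 2*I)/(m - I)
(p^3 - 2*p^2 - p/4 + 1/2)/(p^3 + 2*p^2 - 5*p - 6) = (p^2 - 1/4)/(p^2 + 4*p + 3)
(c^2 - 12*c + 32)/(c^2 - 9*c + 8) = (c - 4)/(c - 1)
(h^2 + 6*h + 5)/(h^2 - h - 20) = (h^2 + 6*h + 5)/(h^2 - h - 20)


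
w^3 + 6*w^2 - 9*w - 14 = (w - 2)*(w + 1)*(w + 7)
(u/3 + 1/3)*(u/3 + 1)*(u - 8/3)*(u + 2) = u^4/9 + 10*u^3/27 - 5*u^2/9 - 70*u/27 - 16/9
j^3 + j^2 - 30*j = j*(j - 5)*(j + 6)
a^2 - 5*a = a*(a - 5)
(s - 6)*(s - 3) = s^2 - 9*s + 18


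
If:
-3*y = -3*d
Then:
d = y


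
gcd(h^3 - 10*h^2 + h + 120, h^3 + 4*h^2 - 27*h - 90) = h^2 - 2*h - 15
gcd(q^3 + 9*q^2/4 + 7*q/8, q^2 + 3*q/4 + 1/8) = q + 1/2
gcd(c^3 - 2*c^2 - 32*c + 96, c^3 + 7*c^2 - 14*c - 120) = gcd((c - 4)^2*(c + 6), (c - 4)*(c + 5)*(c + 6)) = c^2 + 2*c - 24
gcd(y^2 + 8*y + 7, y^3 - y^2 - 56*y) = y + 7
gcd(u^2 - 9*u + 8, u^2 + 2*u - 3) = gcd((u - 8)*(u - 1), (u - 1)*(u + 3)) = u - 1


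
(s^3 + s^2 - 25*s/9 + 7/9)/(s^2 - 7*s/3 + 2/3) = (3*s^2 + 4*s - 7)/(3*(s - 2))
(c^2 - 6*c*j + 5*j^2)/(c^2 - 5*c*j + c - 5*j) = (c - j)/(c + 1)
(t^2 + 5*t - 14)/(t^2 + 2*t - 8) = (t + 7)/(t + 4)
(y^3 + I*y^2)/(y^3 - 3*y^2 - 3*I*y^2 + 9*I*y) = y*(y + I)/(y^2 - 3*y - 3*I*y + 9*I)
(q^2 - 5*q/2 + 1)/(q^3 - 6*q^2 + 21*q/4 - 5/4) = 2*(q - 2)/(2*q^2 - 11*q + 5)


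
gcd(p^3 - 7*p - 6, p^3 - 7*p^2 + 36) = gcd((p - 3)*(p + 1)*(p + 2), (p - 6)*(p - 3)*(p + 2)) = p^2 - p - 6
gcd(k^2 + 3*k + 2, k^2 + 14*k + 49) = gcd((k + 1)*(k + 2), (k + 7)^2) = 1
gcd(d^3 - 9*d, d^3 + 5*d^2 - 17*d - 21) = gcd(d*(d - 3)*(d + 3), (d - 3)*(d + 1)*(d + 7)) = d - 3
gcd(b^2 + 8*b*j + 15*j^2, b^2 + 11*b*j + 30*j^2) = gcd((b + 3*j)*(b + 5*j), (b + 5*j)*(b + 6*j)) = b + 5*j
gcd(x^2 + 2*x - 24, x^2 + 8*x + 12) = x + 6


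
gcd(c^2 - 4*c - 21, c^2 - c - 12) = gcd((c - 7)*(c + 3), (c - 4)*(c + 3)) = c + 3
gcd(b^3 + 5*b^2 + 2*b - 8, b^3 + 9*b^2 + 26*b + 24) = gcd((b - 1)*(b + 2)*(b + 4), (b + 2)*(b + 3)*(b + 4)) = b^2 + 6*b + 8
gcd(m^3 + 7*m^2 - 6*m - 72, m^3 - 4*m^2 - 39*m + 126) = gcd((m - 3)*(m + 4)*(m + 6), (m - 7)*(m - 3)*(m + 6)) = m^2 + 3*m - 18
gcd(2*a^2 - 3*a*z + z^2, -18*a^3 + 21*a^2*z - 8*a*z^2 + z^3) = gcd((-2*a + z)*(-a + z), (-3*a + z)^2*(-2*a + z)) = -2*a + z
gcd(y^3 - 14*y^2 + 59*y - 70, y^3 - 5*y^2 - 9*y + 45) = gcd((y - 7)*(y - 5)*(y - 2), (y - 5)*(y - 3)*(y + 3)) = y - 5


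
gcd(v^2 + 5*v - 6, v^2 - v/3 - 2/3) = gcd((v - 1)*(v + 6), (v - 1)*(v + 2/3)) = v - 1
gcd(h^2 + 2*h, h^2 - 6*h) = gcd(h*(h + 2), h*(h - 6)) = h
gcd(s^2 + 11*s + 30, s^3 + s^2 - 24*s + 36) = s + 6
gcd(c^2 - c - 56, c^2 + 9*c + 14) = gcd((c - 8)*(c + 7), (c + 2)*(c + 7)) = c + 7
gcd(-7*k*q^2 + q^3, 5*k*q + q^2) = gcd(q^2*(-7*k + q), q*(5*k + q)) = q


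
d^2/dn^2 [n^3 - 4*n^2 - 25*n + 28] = 6*n - 8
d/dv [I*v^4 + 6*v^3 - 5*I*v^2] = 2*v*(2*I*v^2 + 9*v - 5*I)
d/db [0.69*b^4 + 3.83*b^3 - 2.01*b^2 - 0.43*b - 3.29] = 2.76*b^3 + 11.49*b^2 - 4.02*b - 0.43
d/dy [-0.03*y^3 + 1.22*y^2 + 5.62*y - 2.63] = -0.09*y^2 + 2.44*y + 5.62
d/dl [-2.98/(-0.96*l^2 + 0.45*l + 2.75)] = (1.341 - 5.7216*l)/(-0.96*l^2 + 0.45*l + 2.75)^2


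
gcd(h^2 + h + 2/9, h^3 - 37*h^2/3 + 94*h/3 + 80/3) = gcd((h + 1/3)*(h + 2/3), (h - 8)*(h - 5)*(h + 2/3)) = h + 2/3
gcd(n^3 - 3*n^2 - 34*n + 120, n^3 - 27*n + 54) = n + 6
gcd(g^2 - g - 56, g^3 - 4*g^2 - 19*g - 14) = 1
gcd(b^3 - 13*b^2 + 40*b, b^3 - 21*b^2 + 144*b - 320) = b^2 - 13*b + 40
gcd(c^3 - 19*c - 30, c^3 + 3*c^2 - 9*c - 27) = c + 3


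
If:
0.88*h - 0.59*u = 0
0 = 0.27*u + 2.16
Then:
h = -5.36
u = -8.00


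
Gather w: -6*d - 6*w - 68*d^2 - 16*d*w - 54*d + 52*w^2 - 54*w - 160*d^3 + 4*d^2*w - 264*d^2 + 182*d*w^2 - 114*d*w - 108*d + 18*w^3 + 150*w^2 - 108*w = -160*d^3 - 332*d^2 - 168*d + 18*w^3 + w^2*(182*d + 202) + w*(4*d^2 - 130*d - 168)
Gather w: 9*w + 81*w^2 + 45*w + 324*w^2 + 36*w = 405*w^2 + 90*w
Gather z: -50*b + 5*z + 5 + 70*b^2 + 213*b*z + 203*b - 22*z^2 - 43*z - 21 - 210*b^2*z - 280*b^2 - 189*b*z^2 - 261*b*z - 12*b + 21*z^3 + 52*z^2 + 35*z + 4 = -210*b^2 + 141*b + 21*z^3 + z^2*(30 - 189*b) + z*(-210*b^2 - 48*b - 3) - 12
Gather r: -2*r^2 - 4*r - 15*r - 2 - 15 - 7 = -2*r^2 - 19*r - 24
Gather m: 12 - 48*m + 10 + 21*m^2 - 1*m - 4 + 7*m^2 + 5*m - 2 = 28*m^2 - 44*m + 16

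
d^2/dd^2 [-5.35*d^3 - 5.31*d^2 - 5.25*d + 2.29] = -32.1*d - 10.62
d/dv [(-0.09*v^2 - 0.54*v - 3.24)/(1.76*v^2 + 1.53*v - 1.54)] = (0.8127*v^2 + 11.682*v + 5.7888)/(3.0976*v^4 + 5.3856*v^3 - 3.0799*v^2 - 4.7124*v + 2.3716)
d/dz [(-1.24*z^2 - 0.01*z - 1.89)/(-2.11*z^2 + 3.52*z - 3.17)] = (-4.3859*z^2 - 0.114199999999999*z + 6.6845)/(4.4521*z^4 - 14.8544*z^3 + 25.7678*z^2 - 22.3168*z + 10.0489)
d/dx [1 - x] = -1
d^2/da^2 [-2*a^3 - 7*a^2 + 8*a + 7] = -12*a - 14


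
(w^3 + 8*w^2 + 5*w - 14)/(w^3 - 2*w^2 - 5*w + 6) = (w + 7)/(w - 3)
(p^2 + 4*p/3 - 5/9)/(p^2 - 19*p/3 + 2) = (p + 5/3)/(p - 6)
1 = 1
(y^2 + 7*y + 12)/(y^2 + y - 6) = (y + 4)/(y - 2)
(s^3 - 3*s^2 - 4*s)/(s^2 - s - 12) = s*(s + 1)/(s + 3)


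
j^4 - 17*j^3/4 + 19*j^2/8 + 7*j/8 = j*(j - 7/2)*(j - 1)*(j + 1/4)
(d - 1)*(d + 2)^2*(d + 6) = d^4 + 9*d^3 + 18*d^2 - 4*d - 24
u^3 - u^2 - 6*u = u*(u - 3)*(u + 2)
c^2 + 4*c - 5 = (c - 1)*(c + 5)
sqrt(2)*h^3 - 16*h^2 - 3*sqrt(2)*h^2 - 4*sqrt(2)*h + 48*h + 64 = (h - 4)*(h - 8*sqrt(2))*(sqrt(2)*h + sqrt(2))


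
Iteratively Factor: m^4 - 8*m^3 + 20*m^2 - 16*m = (m - 2)*(m^3 - 6*m^2 + 8*m) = (m - 4)*(m - 2)*(m^2 - 2*m) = m*(m - 4)*(m - 2)*(m - 2)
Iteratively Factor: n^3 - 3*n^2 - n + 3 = (n + 1)*(n^2 - 4*n + 3) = (n - 1)*(n + 1)*(n - 3)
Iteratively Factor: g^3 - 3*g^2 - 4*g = (g - 4)*(g^2 + g) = g*(g - 4)*(g + 1)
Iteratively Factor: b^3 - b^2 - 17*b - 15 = (b - 5)*(b^2 + 4*b + 3) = (b - 5)*(b + 1)*(b + 3)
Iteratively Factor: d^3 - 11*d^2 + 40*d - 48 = (d - 4)*(d^2 - 7*d + 12) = (d - 4)*(d - 3)*(d - 4)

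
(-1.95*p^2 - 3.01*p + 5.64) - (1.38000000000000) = -1.95*p^2 - 3.01*p + 4.26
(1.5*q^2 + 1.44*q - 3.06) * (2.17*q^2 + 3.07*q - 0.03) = 3.255*q^4 + 7.7298*q^3 - 2.2644*q^2 - 9.4374*q + 0.0918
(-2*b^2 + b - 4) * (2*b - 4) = -4*b^3 + 10*b^2 - 12*b + 16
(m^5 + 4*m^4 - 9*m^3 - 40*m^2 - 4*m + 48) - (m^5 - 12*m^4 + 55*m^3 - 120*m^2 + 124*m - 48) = 16*m^4 - 64*m^3 + 80*m^2 - 128*m + 96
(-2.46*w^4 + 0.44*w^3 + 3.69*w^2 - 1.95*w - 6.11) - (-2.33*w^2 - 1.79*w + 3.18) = -2.46*w^4 + 0.44*w^3 + 6.02*w^2 - 0.16*w - 9.29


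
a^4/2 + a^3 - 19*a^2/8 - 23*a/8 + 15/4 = (a/2 + 1)*(a - 3/2)*(a - 1)*(a + 5/2)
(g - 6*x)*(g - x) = g^2 - 7*g*x + 6*x^2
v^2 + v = v*(v + 1)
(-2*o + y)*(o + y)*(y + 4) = -2*o^2*y - 8*o^2 - o*y^2 - 4*o*y + y^3 + 4*y^2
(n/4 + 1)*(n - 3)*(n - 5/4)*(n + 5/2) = n^4/4 + 9*n^3/16 - 111*n^2/32 - 145*n/32 + 75/8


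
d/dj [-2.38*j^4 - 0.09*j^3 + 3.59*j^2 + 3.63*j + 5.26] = -9.52*j^3 - 0.27*j^2 + 7.18*j + 3.63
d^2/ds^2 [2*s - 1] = 0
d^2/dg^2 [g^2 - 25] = 2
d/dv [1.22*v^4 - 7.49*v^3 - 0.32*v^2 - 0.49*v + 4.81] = 4.88*v^3 - 22.47*v^2 - 0.64*v - 0.49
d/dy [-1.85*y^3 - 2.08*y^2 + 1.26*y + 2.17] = -5.55*y^2 - 4.16*y + 1.26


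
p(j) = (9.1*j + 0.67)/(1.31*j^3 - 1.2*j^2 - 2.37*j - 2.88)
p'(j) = (9.1*j + 0.67)*(-3.93*j^2 + 2.4*j + 2.37)/(1.31*j^3 - 1.2*j^2 - 2.37*j - 2.88)^2 + 9.1/(1.31*j^3 - 1.2*j^2 - 2.37*j - 2.88) = (-23.842*j^3 + 8.2869*j^2 + 1.608*j - 24.6201)/(1.7161*j^6 - 3.144*j^5 - 4.7694*j^4 - 1.8576*j^3 + 12.5289*j^2 + 13.6512*j + 8.2944)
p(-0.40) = 1.35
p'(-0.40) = -4.60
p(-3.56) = 0.46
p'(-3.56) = 0.24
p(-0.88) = 2.80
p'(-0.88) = -0.49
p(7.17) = 0.16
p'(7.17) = -0.05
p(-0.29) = 0.85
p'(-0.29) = -4.40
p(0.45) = -1.17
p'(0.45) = -1.47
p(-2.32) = 1.01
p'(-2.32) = 0.77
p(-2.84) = 0.70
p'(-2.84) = 0.45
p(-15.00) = 0.03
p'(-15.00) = 0.00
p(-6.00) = 0.17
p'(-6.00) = 0.05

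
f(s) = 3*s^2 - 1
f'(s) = 6*s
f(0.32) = -0.69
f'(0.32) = 1.92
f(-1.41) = 4.96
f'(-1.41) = -8.46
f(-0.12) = -0.96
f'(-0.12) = -0.72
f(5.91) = 103.78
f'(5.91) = 35.46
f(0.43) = -0.45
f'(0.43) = 2.58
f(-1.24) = 3.61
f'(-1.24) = -7.44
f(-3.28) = 31.28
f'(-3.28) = -19.68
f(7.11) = 150.66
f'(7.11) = 42.66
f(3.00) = 26.00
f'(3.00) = 18.00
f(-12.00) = 431.00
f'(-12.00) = -72.00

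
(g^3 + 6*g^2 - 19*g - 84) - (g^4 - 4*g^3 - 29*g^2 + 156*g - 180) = -g^4 + 5*g^3 + 35*g^2 - 175*g + 96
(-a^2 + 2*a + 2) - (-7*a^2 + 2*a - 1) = 6*a^2 + 3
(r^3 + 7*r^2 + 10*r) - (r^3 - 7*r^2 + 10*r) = 14*r^2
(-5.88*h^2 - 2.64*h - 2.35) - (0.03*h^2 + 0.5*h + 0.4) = -5.91*h^2 - 3.14*h - 2.75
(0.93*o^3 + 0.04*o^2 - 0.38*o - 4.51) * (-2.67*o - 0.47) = -2.4831*o^4 - 0.5439*o^3 + 0.9958*o^2 + 12.2203*o + 2.1197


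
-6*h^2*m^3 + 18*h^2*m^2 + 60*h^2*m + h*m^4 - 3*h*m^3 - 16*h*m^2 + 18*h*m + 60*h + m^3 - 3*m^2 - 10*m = (-6*h + m)*(m - 5)*(m + 2)*(h*m + 1)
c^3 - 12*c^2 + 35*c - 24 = (c - 8)*(c - 3)*(c - 1)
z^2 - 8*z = z*(z - 8)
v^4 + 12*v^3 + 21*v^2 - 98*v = v*(v - 2)*(v + 7)^2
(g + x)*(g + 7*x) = g^2 + 8*g*x + 7*x^2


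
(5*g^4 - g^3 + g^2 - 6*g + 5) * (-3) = -15*g^4 + 3*g^3 - 3*g^2 + 18*g - 15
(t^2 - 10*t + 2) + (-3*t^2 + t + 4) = -2*t^2 - 9*t + 6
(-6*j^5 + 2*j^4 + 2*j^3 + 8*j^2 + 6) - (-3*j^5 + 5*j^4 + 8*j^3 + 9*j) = -3*j^5 - 3*j^4 - 6*j^3 + 8*j^2 - 9*j + 6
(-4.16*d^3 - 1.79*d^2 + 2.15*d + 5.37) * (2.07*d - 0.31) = -8.6112*d^4 - 2.4157*d^3 + 5.0054*d^2 + 10.4494*d - 1.6647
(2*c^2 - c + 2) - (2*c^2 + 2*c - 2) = 4 - 3*c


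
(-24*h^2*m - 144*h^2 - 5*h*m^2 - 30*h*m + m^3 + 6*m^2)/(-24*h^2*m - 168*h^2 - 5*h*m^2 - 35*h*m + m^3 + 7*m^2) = (m + 6)/(m + 7)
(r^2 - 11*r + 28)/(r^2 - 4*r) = (r - 7)/r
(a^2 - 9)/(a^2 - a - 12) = (a - 3)/(a - 4)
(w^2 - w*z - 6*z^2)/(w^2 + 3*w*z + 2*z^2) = (w - 3*z)/(w + z)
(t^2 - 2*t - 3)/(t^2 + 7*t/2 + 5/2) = 2*(t - 3)/(2*t + 5)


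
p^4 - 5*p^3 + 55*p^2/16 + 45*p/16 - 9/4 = (p - 4)*(p - 1)*(p - 3/4)*(p + 3/4)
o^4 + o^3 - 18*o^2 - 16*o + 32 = (o - 4)*(o - 1)*(o + 2)*(o + 4)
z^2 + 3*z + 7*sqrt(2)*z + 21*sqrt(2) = (z + 3)*(z + 7*sqrt(2))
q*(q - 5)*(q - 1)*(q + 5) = q^4 - q^3 - 25*q^2 + 25*q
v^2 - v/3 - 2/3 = (v - 1)*(v + 2/3)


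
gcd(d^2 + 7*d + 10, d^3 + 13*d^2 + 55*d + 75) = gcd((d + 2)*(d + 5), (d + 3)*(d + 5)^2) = d + 5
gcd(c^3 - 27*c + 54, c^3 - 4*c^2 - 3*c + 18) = c^2 - 6*c + 9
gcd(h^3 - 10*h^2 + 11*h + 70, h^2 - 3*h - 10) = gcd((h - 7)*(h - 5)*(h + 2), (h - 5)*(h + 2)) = h^2 - 3*h - 10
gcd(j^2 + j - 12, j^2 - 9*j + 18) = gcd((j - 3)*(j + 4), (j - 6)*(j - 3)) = j - 3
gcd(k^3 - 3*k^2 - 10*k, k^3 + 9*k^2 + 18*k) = k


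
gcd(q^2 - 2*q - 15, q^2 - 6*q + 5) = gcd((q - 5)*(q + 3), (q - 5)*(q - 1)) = q - 5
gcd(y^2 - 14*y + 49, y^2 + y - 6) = 1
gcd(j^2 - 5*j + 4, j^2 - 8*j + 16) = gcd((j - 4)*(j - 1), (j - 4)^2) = j - 4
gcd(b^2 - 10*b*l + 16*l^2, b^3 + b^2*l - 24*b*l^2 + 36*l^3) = b - 2*l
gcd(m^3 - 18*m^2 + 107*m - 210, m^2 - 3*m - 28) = m - 7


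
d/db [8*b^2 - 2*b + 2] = 16*b - 2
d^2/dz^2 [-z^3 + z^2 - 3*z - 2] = 2 - 6*z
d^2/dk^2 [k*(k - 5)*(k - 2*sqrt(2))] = 6*k - 10 - 4*sqrt(2)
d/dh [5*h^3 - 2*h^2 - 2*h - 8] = 15*h^2 - 4*h - 2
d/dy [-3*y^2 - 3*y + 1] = -6*y - 3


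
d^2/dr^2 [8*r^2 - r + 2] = 16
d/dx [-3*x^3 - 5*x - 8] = -9*x^2 - 5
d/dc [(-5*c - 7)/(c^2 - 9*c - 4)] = (5*c^2 + 14*c - 43)/(c^4 - 18*c^3 + 73*c^2 + 72*c + 16)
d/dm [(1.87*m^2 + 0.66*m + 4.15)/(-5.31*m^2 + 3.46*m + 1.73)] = (9.9748*m^2 + 50.5432*m - 13.2172)/(28.1961*m^4 - 36.7452*m^3 - 6.401*m^2 + 11.9716*m + 2.9929)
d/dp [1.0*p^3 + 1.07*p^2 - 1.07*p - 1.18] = 3.0*p^2 + 2.14*p - 1.07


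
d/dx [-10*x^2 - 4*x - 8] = -20*x - 4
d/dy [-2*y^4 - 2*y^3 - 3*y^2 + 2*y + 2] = -8*y^3 - 6*y^2 - 6*y + 2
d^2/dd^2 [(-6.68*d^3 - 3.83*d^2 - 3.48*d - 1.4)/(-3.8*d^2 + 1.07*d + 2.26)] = (1.13686837721616e-13*d^5 - 5.6843418860808e-14*d^4 + 261.679504*d^3 + 415.569696*d^2 + 349.875648*d + 49.545664)/(54.872*d^6 - 46.3524*d^5 - 84.85134*d^4 + 53.909917*d^3 + 50.464218*d^2 - 16.395396*d - 11.543176)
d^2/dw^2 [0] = 0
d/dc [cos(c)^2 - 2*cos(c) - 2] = 2*(1 - cos(c))*sin(c)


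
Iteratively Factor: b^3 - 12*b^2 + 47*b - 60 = (b - 5)*(b^2 - 7*b + 12) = (b - 5)*(b - 3)*(b - 4)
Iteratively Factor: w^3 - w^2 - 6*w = (w)*(w^2 - w - 6) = w*(w + 2)*(w - 3)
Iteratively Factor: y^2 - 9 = (y + 3)*(y - 3)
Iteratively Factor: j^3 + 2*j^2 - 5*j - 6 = (j + 3)*(j^2 - j - 2) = (j + 1)*(j + 3)*(j - 2)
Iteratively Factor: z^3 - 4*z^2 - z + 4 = (z - 4)*(z^2 - 1) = (z - 4)*(z - 1)*(z + 1)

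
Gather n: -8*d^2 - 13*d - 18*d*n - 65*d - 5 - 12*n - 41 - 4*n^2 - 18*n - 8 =-8*d^2 - 78*d - 4*n^2 + n*(-18*d - 30) - 54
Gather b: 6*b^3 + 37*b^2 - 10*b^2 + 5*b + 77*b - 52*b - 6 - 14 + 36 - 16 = 6*b^3 + 27*b^2 + 30*b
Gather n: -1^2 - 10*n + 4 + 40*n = 30*n + 3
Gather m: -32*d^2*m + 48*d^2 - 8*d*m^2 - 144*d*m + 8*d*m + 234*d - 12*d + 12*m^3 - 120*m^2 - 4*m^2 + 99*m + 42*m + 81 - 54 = 48*d^2 + 222*d + 12*m^3 + m^2*(-8*d - 124) + m*(-32*d^2 - 136*d + 141) + 27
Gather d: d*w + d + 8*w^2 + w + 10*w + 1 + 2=d*(w + 1) + 8*w^2 + 11*w + 3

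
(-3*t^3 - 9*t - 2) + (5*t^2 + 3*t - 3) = -3*t^3 + 5*t^2 - 6*t - 5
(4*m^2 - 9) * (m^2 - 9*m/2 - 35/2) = 4*m^4 - 18*m^3 - 79*m^2 + 81*m/2 + 315/2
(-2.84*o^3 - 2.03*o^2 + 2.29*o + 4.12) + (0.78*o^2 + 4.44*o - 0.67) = -2.84*o^3 - 1.25*o^2 + 6.73*o + 3.45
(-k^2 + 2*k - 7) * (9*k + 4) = -9*k^3 + 14*k^2 - 55*k - 28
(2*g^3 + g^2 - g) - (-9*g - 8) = 2*g^3 + g^2 + 8*g + 8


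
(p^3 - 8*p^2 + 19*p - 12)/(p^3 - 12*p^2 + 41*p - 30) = (p^2 - 7*p + 12)/(p^2 - 11*p + 30)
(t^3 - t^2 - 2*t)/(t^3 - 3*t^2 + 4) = t/(t - 2)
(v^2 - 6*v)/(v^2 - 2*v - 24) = v/(v + 4)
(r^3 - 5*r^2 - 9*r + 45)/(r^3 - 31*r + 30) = (r^2 - 9)/(r^2 + 5*r - 6)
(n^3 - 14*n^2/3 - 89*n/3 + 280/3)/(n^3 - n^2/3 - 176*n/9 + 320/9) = 3*(n - 7)/(3*n - 8)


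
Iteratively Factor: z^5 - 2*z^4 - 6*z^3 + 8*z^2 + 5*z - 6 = (z + 2)*(z^4 - 4*z^3 + 2*z^2 + 4*z - 3) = (z - 3)*(z + 2)*(z^3 - z^2 - z + 1) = (z - 3)*(z - 1)*(z + 2)*(z^2 - 1) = (z - 3)*(z - 1)*(z + 1)*(z + 2)*(z - 1)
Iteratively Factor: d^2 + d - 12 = (d - 3)*(d + 4)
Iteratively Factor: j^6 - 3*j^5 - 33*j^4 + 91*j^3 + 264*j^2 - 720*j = (j + 4)*(j^5 - 7*j^4 - 5*j^3 + 111*j^2 - 180*j) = j*(j + 4)*(j^4 - 7*j^3 - 5*j^2 + 111*j - 180) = j*(j + 4)^2*(j^3 - 11*j^2 + 39*j - 45) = j*(j - 3)*(j + 4)^2*(j^2 - 8*j + 15) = j*(j - 5)*(j - 3)*(j + 4)^2*(j - 3)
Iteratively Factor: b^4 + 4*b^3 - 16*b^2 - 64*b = (b + 4)*(b^3 - 16*b) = b*(b + 4)*(b^2 - 16) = b*(b + 4)^2*(b - 4)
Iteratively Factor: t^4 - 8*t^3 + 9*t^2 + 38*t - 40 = (t + 2)*(t^3 - 10*t^2 + 29*t - 20) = (t - 4)*(t + 2)*(t^2 - 6*t + 5) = (t - 5)*(t - 4)*(t + 2)*(t - 1)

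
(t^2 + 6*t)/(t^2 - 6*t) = (t + 6)/(t - 6)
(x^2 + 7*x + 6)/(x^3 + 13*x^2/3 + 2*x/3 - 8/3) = 3*(x + 6)/(3*x^2 + 10*x - 8)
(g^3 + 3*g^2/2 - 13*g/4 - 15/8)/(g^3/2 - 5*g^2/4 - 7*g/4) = (-8*g^3 - 12*g^2 + 26*g + 15)/(2*g*(-2*g^2 + 5*g + 7))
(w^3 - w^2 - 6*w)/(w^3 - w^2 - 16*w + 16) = w*(w^2 - w - 6)/(w^3 - w^2 - 16*w + 16)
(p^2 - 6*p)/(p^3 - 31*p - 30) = p/(p^2 + 6*p + 5)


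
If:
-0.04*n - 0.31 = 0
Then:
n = -7.75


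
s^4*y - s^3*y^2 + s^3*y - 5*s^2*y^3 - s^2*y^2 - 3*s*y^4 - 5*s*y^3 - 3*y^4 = (s - 3*y)*(s + y)^2*(s*y + y)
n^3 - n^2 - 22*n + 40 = (n - 4)*(n - 2)*(n + 5)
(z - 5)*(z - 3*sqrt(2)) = z^2 - 5*z - 3*sqrt(2)*z + 15*sqrt(2)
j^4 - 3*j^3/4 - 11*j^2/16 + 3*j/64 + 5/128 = (j - 5/4)*(j - 1/4)*(j + 1/4)*(j + 1/2)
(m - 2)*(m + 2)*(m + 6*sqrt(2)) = m^3 + 6*sqrt(2)*m^2 - 4*m - 24*sqrt(2)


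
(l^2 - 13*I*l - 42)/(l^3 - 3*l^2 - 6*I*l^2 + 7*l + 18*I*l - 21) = (l - 6*I)/(l^2 + l*(-3 + I) - 3*I)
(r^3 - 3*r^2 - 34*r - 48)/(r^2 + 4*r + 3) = (r^2 - 6*r - 16)/(r + 1)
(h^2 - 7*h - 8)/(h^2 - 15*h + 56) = (h + 1)/(h - 7)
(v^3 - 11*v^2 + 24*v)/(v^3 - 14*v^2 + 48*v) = (v - 3)/(v - 6)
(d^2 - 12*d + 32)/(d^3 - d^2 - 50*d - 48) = (d - 4)/(d^2 + 7*d + 6)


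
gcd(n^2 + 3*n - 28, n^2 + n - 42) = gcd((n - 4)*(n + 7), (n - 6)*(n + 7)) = n + 7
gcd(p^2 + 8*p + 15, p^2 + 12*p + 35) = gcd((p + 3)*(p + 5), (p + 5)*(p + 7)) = p + 5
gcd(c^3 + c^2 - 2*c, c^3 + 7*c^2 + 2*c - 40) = 1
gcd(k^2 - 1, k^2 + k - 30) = 1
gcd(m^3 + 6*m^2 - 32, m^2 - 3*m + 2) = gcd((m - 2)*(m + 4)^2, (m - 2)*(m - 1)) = m - 2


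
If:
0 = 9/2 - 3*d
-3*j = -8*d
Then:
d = 3/2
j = 4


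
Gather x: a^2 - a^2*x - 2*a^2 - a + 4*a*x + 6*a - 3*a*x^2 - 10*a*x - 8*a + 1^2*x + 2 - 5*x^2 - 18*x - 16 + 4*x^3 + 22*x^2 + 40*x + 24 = -a^2 - 3*a + 4*x^3 + x^2*(17 - 3*a) + x*(-a^2 - 6*a + 23) + 10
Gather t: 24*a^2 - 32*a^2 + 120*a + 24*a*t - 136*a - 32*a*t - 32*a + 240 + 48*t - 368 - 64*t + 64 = -8*a^2 - 48*a + t*(-8*a - 16) - 64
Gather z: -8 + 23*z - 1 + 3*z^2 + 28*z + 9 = 3*z^2 + 51*z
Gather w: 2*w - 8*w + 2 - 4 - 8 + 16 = 6 - 6*w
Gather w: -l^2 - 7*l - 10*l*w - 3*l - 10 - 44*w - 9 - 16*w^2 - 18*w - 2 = -l^2 - 10*l - 16*w^2 + w*(-10*l - 62) - 21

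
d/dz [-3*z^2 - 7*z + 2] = -6*z - 7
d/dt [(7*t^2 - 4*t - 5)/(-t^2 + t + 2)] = 3*(t^2 + 6*t - 1)/(t^4 - 2*t^3 - 3*t^2 + 4*t + 4)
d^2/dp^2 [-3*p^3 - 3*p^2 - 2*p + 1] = -18*p - 6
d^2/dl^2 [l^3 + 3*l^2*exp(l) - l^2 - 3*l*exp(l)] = 3*l^2*exp(l) + 9*l*exp(l) + 6*l - 2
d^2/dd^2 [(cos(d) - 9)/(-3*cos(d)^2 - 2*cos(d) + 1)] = (81*(1 - cos(2*d))^2*cos(d)/4 - 165*(1 - cos(2*d))^2/2 + 163*cos(d) - 158*cos(2*d) - 45*cos(3*d)/2 - 9*cos(5*d)/2 + 294)/((cos(d) + 1)^3*(3*cos(d) - 1)^3)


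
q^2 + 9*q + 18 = (q + 3)*(q + 6)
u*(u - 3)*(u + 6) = u^3 + 3*u^2 - 18*u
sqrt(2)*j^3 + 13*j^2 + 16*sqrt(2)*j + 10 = (j + sqrt(2))*(j + 5*sqrt(2))*(sqrt(2)*j + 1)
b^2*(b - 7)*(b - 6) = b^4 - 13*b^3 + 42*b^2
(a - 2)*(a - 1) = a^2 - 3*a + 2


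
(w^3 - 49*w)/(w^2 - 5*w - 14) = w*(w + 7)/(w + 2)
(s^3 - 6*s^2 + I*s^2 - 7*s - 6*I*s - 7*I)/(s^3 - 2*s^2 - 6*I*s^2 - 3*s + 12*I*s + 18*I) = (s^2 + s*(-7 + I) - 7*I)/(s^2 + s*(-3 - 6*I) + 18*I)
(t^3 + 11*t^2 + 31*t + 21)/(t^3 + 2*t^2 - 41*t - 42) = (t + 3)/(t - 6)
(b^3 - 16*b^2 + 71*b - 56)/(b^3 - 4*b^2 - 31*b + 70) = (b^2 - 9*b + 8)/(b^2 + 3*b - 10)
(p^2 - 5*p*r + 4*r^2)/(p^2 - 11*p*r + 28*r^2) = (p - r)/(p - 7*r)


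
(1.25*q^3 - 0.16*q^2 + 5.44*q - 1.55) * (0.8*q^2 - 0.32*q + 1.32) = 1.0*q^5 - 0.528*q^4 + 6.0532*q^3 - 3.192*q^2 + 7.6768*q - 2.046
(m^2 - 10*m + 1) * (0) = 0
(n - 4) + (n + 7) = 2*n + 3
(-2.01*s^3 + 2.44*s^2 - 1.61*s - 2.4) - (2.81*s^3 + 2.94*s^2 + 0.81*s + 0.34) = -4.82*s^3 - 0.5*s^2 - 2.42*s - 2.74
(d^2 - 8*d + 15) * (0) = 0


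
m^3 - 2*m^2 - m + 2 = (m - 2)*(m - 1)*(m + 1)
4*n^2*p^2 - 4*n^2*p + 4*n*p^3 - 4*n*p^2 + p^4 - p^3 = p*(2*n + p)^2*(p - 1)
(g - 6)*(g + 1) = g^2 - 5*g - 6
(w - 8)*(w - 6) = w^2 - 14*w + 48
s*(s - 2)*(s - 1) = s^3 - 3*s^2 + 2*s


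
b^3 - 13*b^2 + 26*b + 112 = (b - 8)*(b - 7)*(b + 2)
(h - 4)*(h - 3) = h^2 - 7*h + 12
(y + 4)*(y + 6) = y^2 + 10*y + 24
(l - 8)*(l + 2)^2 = l^3 - 4*l^2 - 28*l - 32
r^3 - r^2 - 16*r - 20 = (r - 5)*(r + 2)^2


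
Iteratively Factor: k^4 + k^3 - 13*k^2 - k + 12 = (k + 4)*(k^3 - 3*k^2 - k + 3) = (k - 3)*(k + 4)*(k^2 - 1) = (k - 3)*(k + 1)*(k + 4)*(k - 1)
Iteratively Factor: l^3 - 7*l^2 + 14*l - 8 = (l - 1)*(l^2 - 6*l + 8) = (l - 2)*(l - 1)*(l - 4)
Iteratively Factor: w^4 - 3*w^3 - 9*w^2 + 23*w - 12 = (w - 4)*(w^3 + w^2 - 5*w + 3) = (w - 4)*(w + 3)*(w^2 - 2*w + 1) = (w - 4)*(w - 1)*(w + 3)*(w - 1)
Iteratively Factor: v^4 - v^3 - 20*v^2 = (v)*(v^3 - v^2 - 20*v) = v^2*(v^2 - v - 20) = v^2*(v - 5)*(v + 4)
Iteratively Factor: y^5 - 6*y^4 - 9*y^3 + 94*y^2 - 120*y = (y - 3)*(y^4 - 3*y^3 - 18*y^2 + 40*y) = (y - 3)*(y - 2)*(y^3 - y^2 - 20*y) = y*(y - 3)*(y - 2)*(y^2 - y - 20) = y*(y - 3)*(y - 2)*(y + 4)*(y - 5)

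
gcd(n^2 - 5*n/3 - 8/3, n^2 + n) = n + 1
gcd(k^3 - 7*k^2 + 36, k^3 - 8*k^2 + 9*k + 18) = k^2 - 9*k + 18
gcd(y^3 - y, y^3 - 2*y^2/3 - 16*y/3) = y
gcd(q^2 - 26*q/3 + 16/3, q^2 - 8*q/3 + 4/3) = q - 2/3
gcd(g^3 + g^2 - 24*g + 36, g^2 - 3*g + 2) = g - 2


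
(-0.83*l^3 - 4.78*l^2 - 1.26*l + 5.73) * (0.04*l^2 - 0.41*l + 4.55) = -0.0332*l^5 + 0.1491*l^4 - 1.8671*l^3 - 21.0032*l^2 - 8.0823*l + 26.0715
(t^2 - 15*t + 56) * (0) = 0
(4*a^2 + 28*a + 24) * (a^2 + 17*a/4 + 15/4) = 4*a^4 + 45*a^3 + 158*a^2 + 207*a + 90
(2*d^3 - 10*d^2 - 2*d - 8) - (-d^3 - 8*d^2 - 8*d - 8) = 3*d^3 - 2*d^2 + 6*d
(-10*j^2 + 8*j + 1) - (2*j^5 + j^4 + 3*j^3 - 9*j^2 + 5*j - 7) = -2*j^5 - j^4 - 3*j^3 - j^2 + 3*j + 8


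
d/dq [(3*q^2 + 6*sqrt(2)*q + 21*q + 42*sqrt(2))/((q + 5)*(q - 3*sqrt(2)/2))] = 3*(-7*sqrt(2)*q^2 - 4*q^2 - 86*sqrt(2)*q - 245*sqrt(2) + 24)/(2*q^4 - 6*sqrt(2)*q^3 + 20*q^3 - 60*sqrt(2)*q^2 + 59*q^2 - 150*sqrt(2)*q + 90*q + 225)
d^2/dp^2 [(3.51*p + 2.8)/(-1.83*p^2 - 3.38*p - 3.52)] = (-(3.51*p + 2.8)*(3.66*p + 3.38)*(7.32*p + 6.76) + (38.5398*p + 33.9756)*(1.83*p^2 + 3.38*p + 3.52))/(1.83*p^2 + 3.38*p + 3.52)^3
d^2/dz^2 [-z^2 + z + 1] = -2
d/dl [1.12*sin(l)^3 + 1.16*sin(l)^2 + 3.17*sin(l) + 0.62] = (3.36*sin(l)^2 + 2.32*sin(l) + 3.17)*cos(l)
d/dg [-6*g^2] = -12*g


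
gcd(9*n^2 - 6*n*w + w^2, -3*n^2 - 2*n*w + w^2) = -3*n + w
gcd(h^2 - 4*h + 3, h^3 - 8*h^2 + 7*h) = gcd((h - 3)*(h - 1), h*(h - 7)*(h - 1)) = h - 1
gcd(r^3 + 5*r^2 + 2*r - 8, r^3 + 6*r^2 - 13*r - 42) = r + 2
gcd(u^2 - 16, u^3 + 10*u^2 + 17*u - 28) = u + 4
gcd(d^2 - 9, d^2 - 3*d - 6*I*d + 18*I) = d - 3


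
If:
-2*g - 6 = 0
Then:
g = -3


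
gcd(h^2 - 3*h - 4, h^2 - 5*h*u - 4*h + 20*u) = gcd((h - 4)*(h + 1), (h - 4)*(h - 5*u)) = h - 4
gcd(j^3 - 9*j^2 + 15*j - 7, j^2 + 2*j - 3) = j - 1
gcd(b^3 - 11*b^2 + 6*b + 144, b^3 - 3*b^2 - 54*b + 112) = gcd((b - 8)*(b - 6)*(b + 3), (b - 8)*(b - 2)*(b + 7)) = b - 8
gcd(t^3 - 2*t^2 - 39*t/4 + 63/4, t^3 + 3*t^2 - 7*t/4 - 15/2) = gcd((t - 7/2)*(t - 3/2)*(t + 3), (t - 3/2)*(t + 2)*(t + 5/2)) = t - 3/2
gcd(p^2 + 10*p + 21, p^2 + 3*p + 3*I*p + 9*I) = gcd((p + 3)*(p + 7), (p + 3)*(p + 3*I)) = p + 3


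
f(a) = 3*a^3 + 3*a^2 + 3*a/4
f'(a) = 9*a^2 + 6*a + 3/4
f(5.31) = 537.73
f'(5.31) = 286.37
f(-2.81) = -44.98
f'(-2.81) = 54.95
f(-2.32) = -23.05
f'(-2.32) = 35.27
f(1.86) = 31.08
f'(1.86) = 43.05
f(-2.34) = -23.77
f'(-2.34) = 35.99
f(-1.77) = -8.56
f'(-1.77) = 18.33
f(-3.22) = -71.47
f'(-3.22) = 74.75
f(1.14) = 9.20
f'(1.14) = 19.29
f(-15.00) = -9461.25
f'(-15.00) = 1935.75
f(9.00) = 2436.75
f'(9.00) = 783.75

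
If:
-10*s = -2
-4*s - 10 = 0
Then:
No Solution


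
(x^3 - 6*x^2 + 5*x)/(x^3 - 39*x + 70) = x*(x - 1)/(x^2 + 5*x - 14)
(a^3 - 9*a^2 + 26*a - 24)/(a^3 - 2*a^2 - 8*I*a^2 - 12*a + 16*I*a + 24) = (a^2 - 7*a + 12)/(a^2 - 8*I*a - 12)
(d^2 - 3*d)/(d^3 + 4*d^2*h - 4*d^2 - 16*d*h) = (d - 3)/(d^2 + 4*d*h - 4*d - 16*h)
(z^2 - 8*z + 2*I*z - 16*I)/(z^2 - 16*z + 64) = (z + 2*I)/(z - 8)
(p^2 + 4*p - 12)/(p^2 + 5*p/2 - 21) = 2*(p - 2)/(2*p - 7)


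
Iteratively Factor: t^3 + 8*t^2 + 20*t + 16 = (t + 4)*(t^2 + 4*t + 4) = (t + 2)*(t + 4)*(t + 2)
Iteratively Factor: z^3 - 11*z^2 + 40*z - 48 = (z - 3)*(z^2 - 8*z + 16) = (z - 4)*(z - 3)*(z - 4)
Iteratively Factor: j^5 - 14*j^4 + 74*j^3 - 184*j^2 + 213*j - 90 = (j - 5)*(j^4 - 9*j^3 + 29*j^2 - 39*j + 18) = (j - 5)*(j - 3)*(j^3 - 6*j^2 + 11*j - 6) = (j - 5)*(j - 3)^2*(j^2 - 3*j + 2) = (j - 5)*(j - 3)^2*(j - 1)*(j - 2)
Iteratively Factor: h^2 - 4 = (h + 2)*(h - 2)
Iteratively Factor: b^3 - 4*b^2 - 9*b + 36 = (b - 3)*(b^2 - b - 12) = (b - 3)*(b + 3)*(b - 4)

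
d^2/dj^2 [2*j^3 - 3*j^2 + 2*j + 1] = 12*j - 6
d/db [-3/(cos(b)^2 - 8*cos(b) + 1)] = 6*(4 - cos(b))*sin(b)/(cos(b)^2 - 8*cos(b) + 1)^2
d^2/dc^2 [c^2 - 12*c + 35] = 2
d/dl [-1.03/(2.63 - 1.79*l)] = -1.8437/(1.79*l - 2.63)^2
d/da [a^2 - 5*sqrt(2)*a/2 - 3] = 2*a - 5*sqrt(2)/2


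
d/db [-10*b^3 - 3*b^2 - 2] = 6*b*(-5*b - 1)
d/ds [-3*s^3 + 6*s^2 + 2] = 3*s*(4 - 3*s)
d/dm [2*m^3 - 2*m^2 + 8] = 2*m*(3*m - 2)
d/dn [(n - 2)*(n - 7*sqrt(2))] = 2*n - 7*sqrt(2) - 2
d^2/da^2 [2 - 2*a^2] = -4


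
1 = 1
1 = 1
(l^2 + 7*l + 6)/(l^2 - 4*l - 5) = (l + 6)/(l - 5)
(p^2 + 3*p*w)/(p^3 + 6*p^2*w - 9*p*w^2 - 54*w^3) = p/(p^2 + 3*p*w - 18*w^2)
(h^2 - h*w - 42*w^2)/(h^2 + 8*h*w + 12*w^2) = (h - 7*w)/(h + 2*w)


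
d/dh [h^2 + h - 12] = 2*h + 1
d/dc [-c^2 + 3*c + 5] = 3 - 2*c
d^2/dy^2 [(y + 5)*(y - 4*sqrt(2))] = 2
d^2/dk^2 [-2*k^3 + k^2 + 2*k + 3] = 2 - 12*k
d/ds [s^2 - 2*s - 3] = 2*s - 2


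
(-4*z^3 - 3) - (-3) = -4*z^3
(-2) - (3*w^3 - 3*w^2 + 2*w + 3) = -3*w^3 + 3*w^2 - 2*w - 5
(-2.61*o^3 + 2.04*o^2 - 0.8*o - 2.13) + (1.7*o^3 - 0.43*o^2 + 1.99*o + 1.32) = -0.91*o^3 + 1.61*o^2 + 1.19*o - 0.81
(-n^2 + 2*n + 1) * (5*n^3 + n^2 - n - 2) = -5*n^5 + 9*n^4 + 8*n^3 + n^2 - 5*n - 2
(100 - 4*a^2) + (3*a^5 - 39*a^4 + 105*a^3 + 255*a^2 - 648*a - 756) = 3*a^5 - 39*a^4 + 105*a^3 + 251*a^2 - 648*a - 656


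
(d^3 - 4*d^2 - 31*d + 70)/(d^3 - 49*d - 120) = (d^2 - 9*d + 14)/(d^2 - 5*d - 24)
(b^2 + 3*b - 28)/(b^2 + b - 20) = (b + 7)/(b + 5)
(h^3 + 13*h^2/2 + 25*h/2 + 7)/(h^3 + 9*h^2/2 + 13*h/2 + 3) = (2*h + 7)/(2*h + 3)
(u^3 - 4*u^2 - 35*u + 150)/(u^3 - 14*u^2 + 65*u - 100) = (u + 6)/(u - 4)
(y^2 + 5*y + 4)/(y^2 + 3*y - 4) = (y + 1)/(y - 1)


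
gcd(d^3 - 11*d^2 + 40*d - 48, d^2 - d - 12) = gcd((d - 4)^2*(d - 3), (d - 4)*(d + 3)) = d - 4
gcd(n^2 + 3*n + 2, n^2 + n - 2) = n + 2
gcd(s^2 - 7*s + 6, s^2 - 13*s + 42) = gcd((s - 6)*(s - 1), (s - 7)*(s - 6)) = s - 6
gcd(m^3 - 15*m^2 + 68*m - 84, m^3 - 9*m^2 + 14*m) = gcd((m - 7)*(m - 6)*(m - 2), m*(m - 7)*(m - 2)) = m^2 - 9*m + 14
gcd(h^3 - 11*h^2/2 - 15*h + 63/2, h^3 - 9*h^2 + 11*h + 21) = h - 7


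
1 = 1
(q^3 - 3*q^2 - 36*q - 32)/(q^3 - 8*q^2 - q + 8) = (q + 4)/(q - 1)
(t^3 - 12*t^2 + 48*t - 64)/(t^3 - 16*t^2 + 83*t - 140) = (t^2 - 8*t + 16)/(t^2 - 12*t + 35)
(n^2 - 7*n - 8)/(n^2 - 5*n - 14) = (-n^2 + 7*n + 8)/(-n^2 + 5*n + 14)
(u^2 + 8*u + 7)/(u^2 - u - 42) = (u^2 + 8*u + 7)/(u^2 - u - 42)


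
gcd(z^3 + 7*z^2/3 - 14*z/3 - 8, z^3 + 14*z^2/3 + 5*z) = z + 3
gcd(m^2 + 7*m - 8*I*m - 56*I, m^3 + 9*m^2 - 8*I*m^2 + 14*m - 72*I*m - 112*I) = m^2 + m*(7 - 8*I) - 56*I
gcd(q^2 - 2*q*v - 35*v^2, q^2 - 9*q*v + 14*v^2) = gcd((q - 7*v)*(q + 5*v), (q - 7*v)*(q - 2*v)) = q - 7*v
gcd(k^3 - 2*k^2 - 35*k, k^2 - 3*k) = k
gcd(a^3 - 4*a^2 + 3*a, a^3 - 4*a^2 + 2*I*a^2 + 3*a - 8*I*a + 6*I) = a^2 - 4*a + 3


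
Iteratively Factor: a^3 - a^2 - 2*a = (a - 2)*(a^2 + a) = a*(a - 2)*(a + 1)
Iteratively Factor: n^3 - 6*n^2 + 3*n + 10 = (n - 5)*(n^2 - n - 2) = (n - 5)*(n + 1)*(n - 2)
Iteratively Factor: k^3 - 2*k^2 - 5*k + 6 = (k - 1)*(k^2 - k - 6) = (k - 1)*(k + 2)*(k - 3)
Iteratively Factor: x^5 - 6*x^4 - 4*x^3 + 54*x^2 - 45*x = (x + 3)*(x^4 - 9*x^3 + 23*x^2 - 15*x) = (x - 3)*(x + 3)*(x^3 - 6*x^2 + 5*x) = (x - 5)*(x - 3)*(x + 3)*(x^2 - x) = x*(x - 5)*(x - 3)*(x + 3)*(x - 1)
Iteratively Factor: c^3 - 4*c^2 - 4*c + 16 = (c - 4)*(c^2 - 4) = (c - 4)*(c - 2)*(c + 2)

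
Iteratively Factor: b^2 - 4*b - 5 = (b - 5)*(b + 1)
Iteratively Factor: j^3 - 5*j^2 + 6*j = (j)*(j^2 - 5*j + 6) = j*(j - 3)*(j - 2)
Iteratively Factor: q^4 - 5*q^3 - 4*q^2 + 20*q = (q)*(q^3 - 5*q^2 - 4*q + 20) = q*(q + 2)*(q^2 - 7*q + 10) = q*(q - 2)*(q + 2)*(q - 5)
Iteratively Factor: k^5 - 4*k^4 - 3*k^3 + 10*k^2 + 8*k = (k - 4)*(k^4 - 3*k^2 - 2*k) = k*(k - 4)*(k^3 - 3*k - 2) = k*(k - 4)*(k + 1)*(k^2 - k - 2) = k*(k - 4)*(k - 2)*(k + 1)*(k + 1)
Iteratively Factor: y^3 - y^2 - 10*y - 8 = (y - 4)*(y^2 + 3*y + 2) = (y - 4)*(y + 1)*(y + 2)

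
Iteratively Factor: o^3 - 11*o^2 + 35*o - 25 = (o - 1)*(o^2 - 10*o + 25) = (o - 5)*(o - 1)*(o - 5)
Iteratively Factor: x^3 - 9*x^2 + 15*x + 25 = (x - 5)*(x^2 - 4*x - 5) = (x - 5)*(x + 1)*(x - 5)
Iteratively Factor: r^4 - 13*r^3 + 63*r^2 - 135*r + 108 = (r - 3)*(r^3 - 10*r^2 + 33*r - 36) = (r - 4)*(r - 3)*(r^2 - 6*r + 9) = (r - 4)*(r - 3)^2*(r - 3)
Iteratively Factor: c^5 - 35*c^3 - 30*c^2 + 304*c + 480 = (c + 2)*(c^4 - 2*c^3 - 31*c^2 + 32*c + 240) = (c + 2)*(c + 4)*(c^3 - 6*c^2 - 7*c + 60) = (c - 4)*(c + 2)*(c + 4)*(c^2 - 2*c - 15) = (c - 5)*(c - 4)*(c + 2)*(c + 4)*(c + 3)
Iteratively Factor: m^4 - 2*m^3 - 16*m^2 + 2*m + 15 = (m - 1)*(m^3 - m^2 - 17*m - 15) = (m - 1)*(m + 3)*(m^2 - 4*m - 5) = (m - 1)*(m + 1)*(m + 3)*(m - 5)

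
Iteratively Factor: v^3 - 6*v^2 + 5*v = (v - 5)*(v^2 - v) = v*(v - 5)*(v - 1)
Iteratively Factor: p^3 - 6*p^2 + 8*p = (p)*(p^2 - 6*p + 8) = p*(p - 4)*(p - 2)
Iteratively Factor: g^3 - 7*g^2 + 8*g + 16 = (g + 1)*(g^2 - 8*g + 16) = (g - 4)*(g + 1)*(g - 4)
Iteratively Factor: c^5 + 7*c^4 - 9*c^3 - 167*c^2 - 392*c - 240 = (c + 4)*(c^4 + 3*c^3 - 21*c^2 - 83*c - 60) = (c + 4)^2*(c^3 - c^2 - 17*c - 15) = (c - 5)*(c + 4)^2*(c^2 + 4*c + 3) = (c - 5)*(c + 1)*(c + 4)^2*(c + 3)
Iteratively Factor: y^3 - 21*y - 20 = (y + 1)*(y^2 - y - 20) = (y + 1)*(y + 4)*(y - 5)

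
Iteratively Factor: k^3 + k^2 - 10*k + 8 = (k - 1)*(k^2 + 2*k - 8) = (k - 2)*(k - 1)*(k + 4)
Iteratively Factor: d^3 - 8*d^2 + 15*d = (d - 3)*(d^2 - 5*d) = (d - 5)*(d - 3)*(d)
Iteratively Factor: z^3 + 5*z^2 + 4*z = (z + 4)*(z^2 + z) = z*(z + 4)*(z + 1)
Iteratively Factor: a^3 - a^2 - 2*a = (a - 2)*(a^2 + a) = a*(a - 2)*(a + 1)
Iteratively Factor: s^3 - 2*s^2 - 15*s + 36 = (s + 4)*(s^2 - 6*s + 9) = (s - 3)*(s + 4)*(s - 3)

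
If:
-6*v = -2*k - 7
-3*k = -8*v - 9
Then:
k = 55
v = 39/2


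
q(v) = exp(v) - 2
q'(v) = exp(v)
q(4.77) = 115.92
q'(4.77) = 117.92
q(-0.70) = -1.50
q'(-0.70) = 0.50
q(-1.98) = -1.86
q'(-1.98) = 0.14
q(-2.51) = -1.92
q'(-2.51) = 0.08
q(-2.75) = -1.94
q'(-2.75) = 0.06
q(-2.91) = -1.95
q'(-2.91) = 0.05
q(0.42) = -0.48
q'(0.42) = 1.52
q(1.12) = 1.06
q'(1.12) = 3.06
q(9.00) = 8101.08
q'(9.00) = 8103.08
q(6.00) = 401.43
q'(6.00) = 403.43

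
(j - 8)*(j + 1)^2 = j^3 - 6*j^2 - 15*j - 8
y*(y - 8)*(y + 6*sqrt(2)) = y^3 - 8*y^2 + 6*sqrt(2)*y^2 - 48*sqrt(2)*y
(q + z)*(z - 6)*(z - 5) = q*z^2 - 11*q*z + 30*q + z^3 - 11*z^2 + 30*z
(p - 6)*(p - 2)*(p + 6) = p^3 - 2*p^2 - 36*p + 72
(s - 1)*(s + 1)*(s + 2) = s^3 + 2*s^2 - s - 2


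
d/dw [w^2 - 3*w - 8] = 2*w - 3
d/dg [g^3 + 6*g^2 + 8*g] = 3*g^2 + 12*g + 8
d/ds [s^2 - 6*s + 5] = 2*s - 6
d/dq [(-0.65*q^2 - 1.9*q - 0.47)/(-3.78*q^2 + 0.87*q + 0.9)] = (-7.7475*q^2 - 4.7232*q - 1.3011)/(14.2884*q^4 - 6.5772*q^3 - 6.0471*q^2 + 1.566*q + 0.81)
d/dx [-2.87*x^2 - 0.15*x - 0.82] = -5.74*x - 0.15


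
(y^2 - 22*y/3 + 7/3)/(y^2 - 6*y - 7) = (y - 1/3)/(y + 1)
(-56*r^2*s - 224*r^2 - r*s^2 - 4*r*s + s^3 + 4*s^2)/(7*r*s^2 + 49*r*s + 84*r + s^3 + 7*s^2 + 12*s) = (-8*r + s)/(s + 3)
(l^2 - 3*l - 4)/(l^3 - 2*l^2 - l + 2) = (l - 4)/(l^2 - 3*l + 2)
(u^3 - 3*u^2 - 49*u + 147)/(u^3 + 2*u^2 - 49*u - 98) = (u - 3)/(u + 2)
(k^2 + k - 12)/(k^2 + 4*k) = (k - 3)/k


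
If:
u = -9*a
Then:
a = -u/9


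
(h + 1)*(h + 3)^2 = h^3 + 7*h^2 + 15*h + 9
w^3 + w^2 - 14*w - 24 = (w - 4)*(w + 2)*(w + 3)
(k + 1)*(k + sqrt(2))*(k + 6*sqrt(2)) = k^3 + k^2 + 7*sqrt(2)*k^2 + 7*sqrt(2)*k + 12*k + 12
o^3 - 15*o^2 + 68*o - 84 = (o - 7)*(o - 6)*(o - 2)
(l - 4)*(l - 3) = l^2 - 7*l + 12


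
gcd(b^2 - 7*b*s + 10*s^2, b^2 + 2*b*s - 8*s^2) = -b + 2*s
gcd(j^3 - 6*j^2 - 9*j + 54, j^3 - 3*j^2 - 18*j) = j^2 - 3*j - 18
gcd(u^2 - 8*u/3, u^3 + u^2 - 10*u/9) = u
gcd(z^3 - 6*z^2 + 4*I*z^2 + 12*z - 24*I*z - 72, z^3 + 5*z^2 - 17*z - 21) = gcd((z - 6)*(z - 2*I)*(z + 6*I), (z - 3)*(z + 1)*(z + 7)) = 1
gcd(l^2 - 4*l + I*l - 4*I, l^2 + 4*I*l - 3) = l + I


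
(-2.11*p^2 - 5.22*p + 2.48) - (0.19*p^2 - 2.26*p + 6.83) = -2.3*p^2 - 2.96*p - 4.35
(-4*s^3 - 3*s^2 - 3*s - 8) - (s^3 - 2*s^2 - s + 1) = -5*s^3 - s^2 - 2*s - 9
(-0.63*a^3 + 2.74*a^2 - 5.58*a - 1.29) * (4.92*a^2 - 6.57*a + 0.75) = -3.0996*a^5 + 17.6199*a^4 - 45.9279*a^3 + 32.3688*a^2 + 4.2903*a - 0.9675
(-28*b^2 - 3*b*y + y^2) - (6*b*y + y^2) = -28*b^2 - 9*b*y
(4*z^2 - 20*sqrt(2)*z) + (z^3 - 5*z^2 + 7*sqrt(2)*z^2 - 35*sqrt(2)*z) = z^3 - z^2 + 7*sqrt(2)*z^2 - 55*sqrt(2)*z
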